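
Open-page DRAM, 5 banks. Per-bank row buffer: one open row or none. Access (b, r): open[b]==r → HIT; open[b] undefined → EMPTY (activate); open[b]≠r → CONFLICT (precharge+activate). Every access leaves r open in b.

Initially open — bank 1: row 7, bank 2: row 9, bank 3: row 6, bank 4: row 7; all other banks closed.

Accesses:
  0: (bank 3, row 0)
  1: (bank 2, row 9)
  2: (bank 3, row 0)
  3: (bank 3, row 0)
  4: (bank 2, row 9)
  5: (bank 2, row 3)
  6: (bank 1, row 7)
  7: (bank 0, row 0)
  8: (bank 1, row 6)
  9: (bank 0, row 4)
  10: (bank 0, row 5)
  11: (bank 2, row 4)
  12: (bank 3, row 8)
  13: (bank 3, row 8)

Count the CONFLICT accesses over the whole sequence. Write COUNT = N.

#0 (3,0) C  (was 6)
#1 (2,9) H  (was 9)
#2 (3,0) H  (was 0)
#3 (3,0) H  (was 0)
#4 (2,9) H  (was 9)
#5 (2,3) C  (was 9)
#6 (1,7) H  (was 7)
#7 (0,0) E
#8 (1,6) C  (was 7)
#9 (0,4) C  (was 0)
#10 (0,5) C  (was 4)
#11 (2,4) C  (was 3)
#12 (3,8) C  (was 0)
#13 (3,8) H  (was 8)

COUNT = 7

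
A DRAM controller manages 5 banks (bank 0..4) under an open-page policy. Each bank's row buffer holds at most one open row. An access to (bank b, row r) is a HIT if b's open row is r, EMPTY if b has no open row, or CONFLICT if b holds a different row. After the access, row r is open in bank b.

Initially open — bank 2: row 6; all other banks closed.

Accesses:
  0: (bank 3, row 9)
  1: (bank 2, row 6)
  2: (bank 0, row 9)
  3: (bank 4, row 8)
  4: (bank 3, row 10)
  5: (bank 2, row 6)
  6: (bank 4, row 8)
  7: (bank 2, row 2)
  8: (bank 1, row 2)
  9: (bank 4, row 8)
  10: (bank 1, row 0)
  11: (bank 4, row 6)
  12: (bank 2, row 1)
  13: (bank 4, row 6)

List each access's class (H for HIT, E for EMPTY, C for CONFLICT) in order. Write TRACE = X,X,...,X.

TRACE = E,H,E,E,C,H,H,C,E,H,C,C,C,H

  [0] b3 r9: no row ⇒ E
  [1] b2 r6: had r6 ⇒ H
  [2] b0 r9: no row ⇒ E
  [3] b4 r8: no row ⇒ E
  [4] b3 r10: had r9 ⇒ C
  [5] b2 r6: had r6 ⇒ H
  [6] b4 r8: had r8 ⇒ H
  [7] b2 r2: had r6 ⇒ C
  [8] b1 r2: no row ⇒ E
  [9] b4 r8: had r8 ⇒ H
  [10] b1 r0: had r2 ⇒ C
  [11] b4 r6: had r8 ⇒ C
  [12] b2 r1: had r2 ⇒ C
  [13] b4 r6: had r6 ⇒ H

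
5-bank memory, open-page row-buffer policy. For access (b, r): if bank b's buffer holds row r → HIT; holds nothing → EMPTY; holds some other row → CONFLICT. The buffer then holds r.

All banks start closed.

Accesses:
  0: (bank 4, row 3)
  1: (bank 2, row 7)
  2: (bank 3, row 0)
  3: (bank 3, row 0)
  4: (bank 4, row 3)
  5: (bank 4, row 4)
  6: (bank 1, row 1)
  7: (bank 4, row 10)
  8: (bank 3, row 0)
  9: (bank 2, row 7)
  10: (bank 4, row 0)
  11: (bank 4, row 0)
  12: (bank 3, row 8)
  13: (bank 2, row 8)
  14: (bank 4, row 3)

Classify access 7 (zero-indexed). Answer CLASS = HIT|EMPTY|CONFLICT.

step 0: bank4 None->3 [EMPTY]
step 1: bank2 None->7 [EMPTY]
step 2: bank3 None->0 [EMPTY]
step 3: bank3 0->0 [HIT]
step 4: bank4 3->3 [HIT]
step 5: bank4 3->4 [CONFLICT]
step 6: bank1 None->1 [EMPTY]
step 7: bank4 4->10 [CONFLICT]
step 8: bank3 0->0 [HIT]
step 9: bank2 7->7 [HIT]
step 10: bank4 10->0 [CONFLICT]
step 11: bank4 0->0 [HIT]
step 12: bank3 0->8 [CONFLICT]
step 13: bank2 7->8 [CONFLICT]
step 14: bank4 0->3 [CONFLICT]

CLASS = CONFLICT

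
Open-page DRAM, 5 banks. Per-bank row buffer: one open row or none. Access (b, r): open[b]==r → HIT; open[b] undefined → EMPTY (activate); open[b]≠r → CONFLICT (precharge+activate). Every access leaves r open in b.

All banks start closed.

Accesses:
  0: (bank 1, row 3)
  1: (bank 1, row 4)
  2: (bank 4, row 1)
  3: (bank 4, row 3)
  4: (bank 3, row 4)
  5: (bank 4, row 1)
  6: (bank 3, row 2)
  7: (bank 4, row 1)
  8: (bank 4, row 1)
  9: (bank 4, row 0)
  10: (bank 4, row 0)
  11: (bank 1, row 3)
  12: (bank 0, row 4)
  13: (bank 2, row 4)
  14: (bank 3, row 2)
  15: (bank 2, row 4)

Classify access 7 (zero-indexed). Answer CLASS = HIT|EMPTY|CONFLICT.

CLASS = HIT

  [0] b1 r3: no row ⇒ E
  [1] b1 r4: had r3 ⇒ C
  [2] b4 r1: no row ⇒ E
  [3] b4 r3: had r1 ⇒ C
  [4] b3 r4: no row ⇒ E
  [5] b4 r1: had r3 ⇒ C
  [6] b3 r2: had r4 ⇒ C
  [7] b4 r1: had r1 ⇒ H
  [8] b4 r1: had r1 ⇒ H
  [9] b4 r0: had r1 ⇒ C
  [10] b4 r0: had r0 ⇒ H
  [11] b1 r3: had r4 ⇒ C
  [12] b0 r4: no row ⇒ E
  [13] b2 r4: no row ⇒ E
  [14] b3 r2: had r2 ⇒ H
  [15] b2 r4: had r4 ⇒ H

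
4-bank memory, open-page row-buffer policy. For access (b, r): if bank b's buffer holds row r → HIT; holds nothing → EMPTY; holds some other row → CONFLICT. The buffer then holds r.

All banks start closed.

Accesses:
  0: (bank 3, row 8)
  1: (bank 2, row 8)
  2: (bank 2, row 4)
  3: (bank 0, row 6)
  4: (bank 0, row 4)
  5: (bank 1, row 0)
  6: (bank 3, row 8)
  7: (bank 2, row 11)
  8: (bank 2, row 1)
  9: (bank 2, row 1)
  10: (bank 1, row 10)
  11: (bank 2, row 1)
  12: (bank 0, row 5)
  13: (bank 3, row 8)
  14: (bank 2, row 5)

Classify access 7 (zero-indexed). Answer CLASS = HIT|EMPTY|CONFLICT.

0: bank 3 row 8 — prev None → EMPTY
1: bank 2 row 8 — prev None → EMPTY
2: bank 2 row 4 — prev 8 → CONFLICT
3: bank 0 row 6 — prev None → EMPTY
4: bank 0 row 4 — prev 6 → CONFLICT
5: bank 1 row 0 — prev None → EMPTY
6: bank 3 row 8 — prev 8 → HIT
7: bank 2 row 11 — prev 4 → CONFLICT
8: bank 2 row 1 — prev 11 → CONFLICT
9: bank 2 row 1 — prev 1 → HIT
10: bank 1 row 10 — prev 0 → CONFLICT
11: bank 2 row 1 — prev 1 → HIT
12: bank 0 row 5 — prev 4 → CONFLICT
13: bank 3 row 8 — prev 8 → HIT
14: bank 2 row 5 — prev 1 → CONFLICT

CLASS = CONFLICT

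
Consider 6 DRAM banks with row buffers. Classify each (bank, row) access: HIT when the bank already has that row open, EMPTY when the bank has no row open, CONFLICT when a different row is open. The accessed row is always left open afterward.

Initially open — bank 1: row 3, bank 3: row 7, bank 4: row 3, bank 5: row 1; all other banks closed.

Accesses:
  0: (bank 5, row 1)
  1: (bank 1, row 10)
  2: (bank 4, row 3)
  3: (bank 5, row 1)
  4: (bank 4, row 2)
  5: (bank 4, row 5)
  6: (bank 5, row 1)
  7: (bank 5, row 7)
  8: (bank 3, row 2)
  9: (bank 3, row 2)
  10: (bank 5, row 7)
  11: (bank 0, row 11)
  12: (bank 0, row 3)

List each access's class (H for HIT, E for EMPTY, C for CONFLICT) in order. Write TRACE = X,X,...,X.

TRACE = H,C,H,H,C,C,H,C,C,H,H,E,C

#0 (5,1) H  (was 1)
#1 (1,10) C  (was 3)
#2 (4,3) H  (was 3)
#3 (5,1) H  (was 1)
#4 (4,2) C  (was 3)
#5 (4,5) C  (was 2)
#6 (5,1) H  (was 1)
#7 (5,7) C  (was 1)
#8 (3,2) C  (was 7)
#9 (3,2) H  (was 2)
#10 (5,7) H  (was 7)
#11 (0,11) E
#12 (0,3) C  (was 11)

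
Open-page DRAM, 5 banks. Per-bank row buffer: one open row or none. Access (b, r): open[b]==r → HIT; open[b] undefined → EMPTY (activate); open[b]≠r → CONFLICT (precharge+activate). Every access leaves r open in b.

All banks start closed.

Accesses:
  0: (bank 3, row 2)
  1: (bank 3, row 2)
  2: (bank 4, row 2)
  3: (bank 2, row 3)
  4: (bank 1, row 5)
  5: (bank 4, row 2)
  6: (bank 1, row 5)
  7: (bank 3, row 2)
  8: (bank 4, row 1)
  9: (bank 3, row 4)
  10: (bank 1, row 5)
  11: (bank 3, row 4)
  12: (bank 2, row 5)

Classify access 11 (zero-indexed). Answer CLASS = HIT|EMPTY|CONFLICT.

CLASS = HIT

step 0: bank3 None->2 [EMPTY]
step 1: bank3 2->2 [HIT]
step 2: bank4 None->2 [EMPTY]
step 3: bank2 None->3 [EMPTY]
step 4: bank1 None->5 [EMPTY]
step 5: bank4 2->2 [HIT]
step 6: bank1 5->5 [HIT]
step 7: bank3 2->2 [HIT]
step 8: bank4 2->1 [CONFLICT]
step 9: bank3 2->4 [CONFLICT]
step 10: bank1 5->5 [HIT]
step 11: bank3 4->4 [HIT]
step 12: bank2 3->5 [CONFLICT]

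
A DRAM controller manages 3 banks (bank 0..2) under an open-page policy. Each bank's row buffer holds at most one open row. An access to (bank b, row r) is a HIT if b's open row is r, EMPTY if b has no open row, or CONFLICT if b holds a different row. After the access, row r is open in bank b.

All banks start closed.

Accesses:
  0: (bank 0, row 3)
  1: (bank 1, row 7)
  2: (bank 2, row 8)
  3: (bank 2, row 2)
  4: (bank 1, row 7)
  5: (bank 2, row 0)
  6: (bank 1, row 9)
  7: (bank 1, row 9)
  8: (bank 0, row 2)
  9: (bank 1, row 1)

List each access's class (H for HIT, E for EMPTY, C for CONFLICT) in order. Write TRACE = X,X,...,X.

TRACE = E,E,E,C,H,C,C,H,C,C

#0 (0,3) E
#1 (1,7) E
#2 (2,8) E
#3 (2,2) C  (was 8)
#4 (1,7) H  (was 7)
#5 (2,0) C  (was 2)
#6 (1,9) C  (was 7)
#7 (1,9) H  (was 9)
#8 (0,2) C  (was 3)
#9 (1,1) C  (was 9)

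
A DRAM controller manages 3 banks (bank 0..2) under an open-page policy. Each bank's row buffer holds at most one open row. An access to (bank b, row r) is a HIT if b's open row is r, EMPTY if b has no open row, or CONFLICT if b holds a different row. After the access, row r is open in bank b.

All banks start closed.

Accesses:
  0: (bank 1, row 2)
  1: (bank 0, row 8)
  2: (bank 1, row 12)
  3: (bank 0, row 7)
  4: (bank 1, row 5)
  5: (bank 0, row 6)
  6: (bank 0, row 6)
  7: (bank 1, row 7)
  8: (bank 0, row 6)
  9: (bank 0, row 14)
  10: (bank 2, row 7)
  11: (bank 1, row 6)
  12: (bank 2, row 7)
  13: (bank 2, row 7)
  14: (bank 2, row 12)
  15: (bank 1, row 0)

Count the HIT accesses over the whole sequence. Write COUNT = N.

COUNT = 4

  [0] b1 r2: no row ⇒ E
  [1] b0 r8: no row ⇒ E
  [2] b1 r12: had r2 ⇒ C
  [3] b0 r7: had r8 ⇒ C
  [4] b1 r5: had r12 ⇒ C
  [5] b0 r6: had r7 ⇒ C
  [6] b0 r6: had r6 ⇒ H
  [7] b1 r7: had r5 ⇒ C
  [8] b0 r6: had r6 ⇒ H
  [9] b0 r14: had r6 ⇒ C
  [10] b2 r7: no row ⇒ E
  [11] b1 r6: had r7 ⇒ C
  [12] b2 r7: had r7 ⇒ H
  [13] b2 r7: had r7 ⇒ H
  [14] b2 r12: had r7 ⇒ C
  [15] b1 r0: had r6 ⇒ C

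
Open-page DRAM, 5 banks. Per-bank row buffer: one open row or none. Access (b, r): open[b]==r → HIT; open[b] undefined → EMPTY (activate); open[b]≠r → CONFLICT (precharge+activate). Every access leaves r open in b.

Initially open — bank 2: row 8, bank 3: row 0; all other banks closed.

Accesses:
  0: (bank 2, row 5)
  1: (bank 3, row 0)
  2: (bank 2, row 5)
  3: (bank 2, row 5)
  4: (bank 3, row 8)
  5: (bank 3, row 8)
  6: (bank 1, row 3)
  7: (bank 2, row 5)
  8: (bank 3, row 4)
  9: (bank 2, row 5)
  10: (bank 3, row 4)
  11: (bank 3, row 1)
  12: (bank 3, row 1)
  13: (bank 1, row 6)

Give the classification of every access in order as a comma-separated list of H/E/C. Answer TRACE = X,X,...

TRACE = C,H,H,H,C,H,E,H,C,H,H,C,H,C

step 0: bank2 8->5 [CONFLICT]
step 1: bank3 0->0 [HIT]
step 2: bank2 5->5 [HIT]
step 3: bank2 5->5 [HIT]
step 4: bank3 0->8 [CONFLICT]
step 5: bank3 8->8 [HIT]
step 6: bank1 None->3 [EMPTY]
step 7: bank2 5->5 [HIT]
step 8: bank3 8->4 [CONFLICT]
step 9: bank2 5->5 [HIT]
step 10: bank3 4->4 [HIT]
step 11: bank3 4->1 [CONFLICT]
step 12: bank3 1->1 [HIT]
step 13: bank1 3->6 [CONFLICT]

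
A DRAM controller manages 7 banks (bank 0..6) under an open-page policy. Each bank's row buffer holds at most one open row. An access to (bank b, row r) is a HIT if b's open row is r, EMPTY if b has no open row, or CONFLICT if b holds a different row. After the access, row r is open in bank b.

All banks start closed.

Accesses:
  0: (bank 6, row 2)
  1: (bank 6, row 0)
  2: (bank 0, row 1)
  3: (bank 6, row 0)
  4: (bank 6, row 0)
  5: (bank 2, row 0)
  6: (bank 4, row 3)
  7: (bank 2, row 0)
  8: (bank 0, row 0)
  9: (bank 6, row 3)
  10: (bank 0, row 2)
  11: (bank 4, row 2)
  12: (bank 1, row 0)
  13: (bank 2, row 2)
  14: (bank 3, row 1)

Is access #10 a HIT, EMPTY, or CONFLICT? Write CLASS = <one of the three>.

step 0: bank6 None->2 [EMPTY]
step 1: bank6 2->0 [CONFLICT]
step 2: bank0 None->1 [EMPTY]
step 3: bank6 0->0 [HIT]
step 4: bank6 0->0 [HIT]
step 5: bank2 None->0 [EMPTY]
step 6: bank4 None->3 [EMPTY]
step 7: bank2 0->0 [HIT]
step 8: bank0 1->0 [CONFLICT]
step 9: bank6 0->3 [CONFLICT]
step 10: bank0 0->2 [CONFLICT]
step 11: bank4 3->2 [CONFLICT]
step 12: bank1 None->0 [EMPTY]
step 13: bank2 0->2 [CONFLICT]
step 14: bank3 None->1 [EMPTY]

CLASS = CONFLICT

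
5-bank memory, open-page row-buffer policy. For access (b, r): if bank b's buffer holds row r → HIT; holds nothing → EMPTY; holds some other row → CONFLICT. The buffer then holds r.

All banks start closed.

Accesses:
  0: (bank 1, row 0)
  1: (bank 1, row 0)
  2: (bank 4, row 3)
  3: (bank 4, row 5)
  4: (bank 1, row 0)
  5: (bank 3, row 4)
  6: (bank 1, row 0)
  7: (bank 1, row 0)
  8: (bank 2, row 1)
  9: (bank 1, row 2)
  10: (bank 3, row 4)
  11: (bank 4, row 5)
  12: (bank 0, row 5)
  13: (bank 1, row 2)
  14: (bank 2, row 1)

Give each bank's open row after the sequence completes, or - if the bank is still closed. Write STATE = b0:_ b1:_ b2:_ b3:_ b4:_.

STATE = b0:5 b1:2 b2:1 b3:4 b4:5

  [0] b1 r0: no row ⇒ E
  [1] b1 r0: had r0 ⇒ H
  [2] b4 r3: no row ⇒ E
  [3] b4 r5: had r3 ⇒ C
  [4] b1 r0: had r0 ⇒ H
  [5] b3 r4: no row ⇒ E
  [6] b1 r0: had r0 ⇒ H
  [7] b1 r0: had r0 ⇒ H
  [8] b2 r1: no row ⇒ E
  [9] b1 r2: had r0 ⇒ C
  [10] b3 r4: had r4 ⇒ H
  [11] b4 r5: had r5 ⇒ H
  [12] b0 r5: no row ⇒ E
  [13] b1 r2: had r2 ⇒ H
  [14] b2 r1: had r1 ⇒ H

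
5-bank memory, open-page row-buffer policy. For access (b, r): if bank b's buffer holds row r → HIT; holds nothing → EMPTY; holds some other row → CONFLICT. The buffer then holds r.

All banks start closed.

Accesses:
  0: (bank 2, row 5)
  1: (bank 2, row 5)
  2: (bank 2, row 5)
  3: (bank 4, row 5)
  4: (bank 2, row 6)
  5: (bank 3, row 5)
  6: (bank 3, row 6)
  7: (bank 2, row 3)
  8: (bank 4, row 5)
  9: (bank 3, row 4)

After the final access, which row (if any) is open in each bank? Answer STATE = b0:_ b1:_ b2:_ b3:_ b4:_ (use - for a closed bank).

#0 (2,5) E
#1 (2,5) H  (was 5)
#2 (2,5) H  (was 5)
#3 (4,5) E
#4 (2,6) C  (was 5)
#5 (3,5) E
#6 (3,6) C  (was 5)
#7 (2,3) C  (was 6)
#8 (4,5) H  (was 5)
#9 (3,4) C  (was 6)

STATE = b0:- b1:- b2:3 b3:4 b4:5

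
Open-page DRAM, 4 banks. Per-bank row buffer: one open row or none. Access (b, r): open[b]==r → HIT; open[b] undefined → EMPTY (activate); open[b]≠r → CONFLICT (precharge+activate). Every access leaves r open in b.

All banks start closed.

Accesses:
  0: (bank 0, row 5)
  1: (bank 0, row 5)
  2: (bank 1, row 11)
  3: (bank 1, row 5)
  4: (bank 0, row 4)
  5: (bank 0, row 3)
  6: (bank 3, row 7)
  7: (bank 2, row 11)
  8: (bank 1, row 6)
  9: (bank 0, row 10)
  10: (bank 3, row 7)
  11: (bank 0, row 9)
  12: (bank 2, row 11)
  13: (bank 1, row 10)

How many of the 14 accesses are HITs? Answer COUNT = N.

  [0] b0 r5: no row ⇒ E
  [1] b0 r5: had r5 ⇒ H
  [2] b1 r11: no row ⇒ E
  [3] b1 r5: had r11 ⇒ C
  [4] b0 r4: had r5 ⇒ C
  [5] b0 r3: had r4 ⇒ C
  [6] b3 r7: no row ⇒ E
  [7] b2 r11: no row ⇒ E
  [8] b1 r6: had r5 ⇒ C
  [9] b0 r10: had r3 ⇒ C
  [10] b3 r7: had r7 ⇒ H
  [11] b0 r9: had r10 ⇒ C
  [12] b2 r11: had r11 ⇒ H
  [13] b1 r10: had r6 ⇒ C

COUNT = 3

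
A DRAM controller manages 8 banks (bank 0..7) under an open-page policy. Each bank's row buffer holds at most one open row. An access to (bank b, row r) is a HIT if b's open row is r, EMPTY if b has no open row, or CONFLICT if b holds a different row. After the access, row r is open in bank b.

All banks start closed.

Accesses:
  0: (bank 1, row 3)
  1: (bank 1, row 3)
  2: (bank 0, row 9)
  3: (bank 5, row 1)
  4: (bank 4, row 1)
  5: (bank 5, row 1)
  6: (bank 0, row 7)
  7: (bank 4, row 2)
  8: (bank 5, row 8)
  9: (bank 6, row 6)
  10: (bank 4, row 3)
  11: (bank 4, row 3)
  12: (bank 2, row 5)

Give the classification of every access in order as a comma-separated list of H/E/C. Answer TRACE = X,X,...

TRACE = E,H,E,E,E,H,C,C,C,E,C,H,E

0: bank 1 row 3 — prev None → EMPTY
1: bank 1 row 3 — prev 3 → HIT
2: bank 0 row 9 — prev None → EMPTY
3: bank 5 row 1 — prev None → EMPTY
4: bank 4 row 1 — prev None → EMPTY
5: bank 5 row 1 — prev 1 → HIT
6: bank 0 row 7 — prev 9 → CONFLICT
7: bank 4 row 2 — prev 1 → CONFLICT
8: bank 5 row 8 — prev 1 → CONFLICT
9: bank 6 row 6 — prev None → EMPTY
10: bank 4 row 3 — prev 2 → CONFLICT
11: bank 4 row 3 — prev 3 → HIT
12: bank 2 row 5 — prev None → EMPTY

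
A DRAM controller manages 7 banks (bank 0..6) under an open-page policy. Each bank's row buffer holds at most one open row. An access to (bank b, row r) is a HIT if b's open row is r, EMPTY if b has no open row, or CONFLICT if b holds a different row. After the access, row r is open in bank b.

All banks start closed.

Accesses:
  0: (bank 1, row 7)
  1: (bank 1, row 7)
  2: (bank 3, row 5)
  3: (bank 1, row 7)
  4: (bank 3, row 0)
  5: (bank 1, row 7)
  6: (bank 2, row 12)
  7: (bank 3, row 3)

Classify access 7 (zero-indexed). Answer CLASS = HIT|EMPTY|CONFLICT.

  [0] b1 r7: no row ⇒ E
  [1] b1 r7: had r7 ⇒ H
  [2] b3 r5: no row ⇒ E
  [3] b1 r7: had r7 ⇒ H
  [4] b3 r0: had r5 ⇒ C
  [5] b1 r7: had r7 ⇒ H
  [6] b2 r12: no row ⇒ E
  [7] b3 r3: had r0 ⇒ C

CLASS = CONFLICT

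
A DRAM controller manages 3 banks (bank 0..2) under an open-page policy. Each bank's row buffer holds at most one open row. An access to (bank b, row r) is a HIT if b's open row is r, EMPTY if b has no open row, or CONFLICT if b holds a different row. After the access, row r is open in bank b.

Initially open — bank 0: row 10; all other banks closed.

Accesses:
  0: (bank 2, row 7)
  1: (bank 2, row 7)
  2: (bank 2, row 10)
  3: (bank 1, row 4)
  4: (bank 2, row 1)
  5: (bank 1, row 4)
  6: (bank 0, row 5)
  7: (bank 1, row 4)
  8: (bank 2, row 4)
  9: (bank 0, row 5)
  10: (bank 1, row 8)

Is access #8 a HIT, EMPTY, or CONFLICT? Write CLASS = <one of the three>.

CLASS = CONFLICT

step 0: bank2 None->7 [EMPTY]
step 1: bank2 7->7 [HIT]
step 2: bank2 7->10 [CONFLICT]
step 3: bank1 None->4 [EMPTY]
step 4: bank2 10->1 [CONFLICT]
step 5: bank1 4->4 [HIT]
step 6: bank0 10->5 [CONFLICT]
step 7: bank1 4->4 [HIT]
step 8: bank2 1->4 [CONFLICT]
step 9: bank0 5->5 [HIT]
step 10: bank1 4->8 [CONFLICT]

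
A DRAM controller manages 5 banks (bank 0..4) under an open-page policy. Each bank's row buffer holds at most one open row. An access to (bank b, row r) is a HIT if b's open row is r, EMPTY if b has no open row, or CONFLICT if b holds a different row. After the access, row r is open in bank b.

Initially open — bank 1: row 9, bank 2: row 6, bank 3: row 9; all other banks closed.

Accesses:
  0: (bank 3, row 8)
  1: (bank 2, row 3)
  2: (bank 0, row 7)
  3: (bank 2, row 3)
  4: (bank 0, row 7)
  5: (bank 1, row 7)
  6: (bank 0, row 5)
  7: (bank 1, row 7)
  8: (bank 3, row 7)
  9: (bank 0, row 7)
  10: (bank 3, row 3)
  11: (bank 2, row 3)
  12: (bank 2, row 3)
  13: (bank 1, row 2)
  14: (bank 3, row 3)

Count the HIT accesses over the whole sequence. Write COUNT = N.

COUNT = 6

#0 (3,8) C  (was 9)
#1 (2,3) C  (was 6)
#2 (0,7) E
#3 (2,3) H  (was 3)
#4 (0,7) H  (was 7)
#5 (1,7) C  (was 9)
#6 (0,5) C  (was 7)
#7 (1,7) H  (was 7)
#8 (3,7) C  (was 8)
#9 (0,7) C  (was 5)
#10 (3,3) C  (was 7)
#11 (2,3) H  (was 3)
#12 (2,3) H  (was 3)
#13 (1,2) C  (was 7)
#14 (3,3) H  (was 3)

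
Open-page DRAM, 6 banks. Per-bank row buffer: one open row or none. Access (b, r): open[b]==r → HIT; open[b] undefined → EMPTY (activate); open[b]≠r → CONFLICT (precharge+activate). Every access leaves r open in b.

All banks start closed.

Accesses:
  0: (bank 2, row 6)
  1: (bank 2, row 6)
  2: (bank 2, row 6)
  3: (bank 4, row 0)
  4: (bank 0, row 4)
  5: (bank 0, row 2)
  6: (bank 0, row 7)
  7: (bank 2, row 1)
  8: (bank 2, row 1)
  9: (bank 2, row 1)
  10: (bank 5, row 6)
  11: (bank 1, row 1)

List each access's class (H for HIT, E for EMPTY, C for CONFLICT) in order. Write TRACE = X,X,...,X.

TRACE = E,H,H,E,E,C,C,C,H,H,E,E

0: bank 2 row 6 — prev None → EMPTY
1: bank 2 row 6 — prev 6 → HIT
2: bank 2 row 6 — prev 6 → HIT
3: bank 4 row 0 — prev None → EMPTY
4: bank 0 row 4 — prev None → EMPTY
5: bank 0 row 2 — prev 4 → CONFLICT
6: bank 0 row 7 — prev 2 → CONFLICT
7: bank 2 row 1 — prev 6 → CONFLICT
8: bank 2 row 1 — prev 1 → HIT
9: bank 2 row 1 — prev 1 → HIT
10: bank 5 row 6 — prev None → EMPTY
11: bank 1 row 1 — prev None → EMPTY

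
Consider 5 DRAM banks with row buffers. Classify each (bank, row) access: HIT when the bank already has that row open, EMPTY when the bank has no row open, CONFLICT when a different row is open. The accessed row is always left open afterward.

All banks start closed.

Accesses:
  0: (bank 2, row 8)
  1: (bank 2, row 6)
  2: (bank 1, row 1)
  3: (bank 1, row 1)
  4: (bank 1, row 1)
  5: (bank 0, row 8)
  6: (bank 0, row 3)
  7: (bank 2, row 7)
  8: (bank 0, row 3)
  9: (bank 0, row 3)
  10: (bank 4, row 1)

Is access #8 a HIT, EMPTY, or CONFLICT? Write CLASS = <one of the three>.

0: bank 2 row 8 — prev None → EMPTY
1: bank 2 row 6 — prev 8 → CONFLICT
2: bank 1 row 1 — prev None → EMPTY
3: bank 1 row 1 — prev 1 → HIT
4: bank 1 row 1 — prev 1 → HIT
5: bank 0 row 8 — prev None → EMPTY
6: bank 0 row 3 — prev 8 → CONFLICT
7: bank 2 row 7 — prev 6 → CONFLICT
8: bank 0 row 3 — prev 3 → HIT
9: bank 0 row 3 — prev 3 → HIT
10: bank 4 row 1 — prev None → EMPTY

CLASS = HIT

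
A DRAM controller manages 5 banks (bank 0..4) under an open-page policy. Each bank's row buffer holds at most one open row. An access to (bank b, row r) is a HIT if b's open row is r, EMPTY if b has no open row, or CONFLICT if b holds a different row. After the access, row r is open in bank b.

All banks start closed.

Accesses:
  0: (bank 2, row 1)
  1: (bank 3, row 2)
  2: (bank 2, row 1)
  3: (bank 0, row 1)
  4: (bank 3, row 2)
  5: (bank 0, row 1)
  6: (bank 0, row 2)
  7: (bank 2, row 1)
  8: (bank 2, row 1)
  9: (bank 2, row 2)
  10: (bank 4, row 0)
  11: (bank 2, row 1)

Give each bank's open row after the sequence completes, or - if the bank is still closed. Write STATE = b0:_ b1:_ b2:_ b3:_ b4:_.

STATE = b0:2 b1:- b2:1 b3:2 b4:0

  [0] b2 r1: no row ⇒ E
  [1] b3 r2: no row ⇒ E
  [2] b2 r1: had r1 ⇒ H
  [3] b0 r1: no row ⇒ E
  [4] b3 r2: had r2 ⇒ H
  [5] b0 r1: had r1 ⇒ H
  [6] b0 r2: had r1 ⇒ C
  [7] b2 r1: had r1 ⇒ H
  [8] b2 r1: had r1 ⇒ H
  [9] b2 r2: had r1 ⇒ C
  [10] b4 r0: no row ⇒ E
  [11] b2 r1: had r2 ⇒ C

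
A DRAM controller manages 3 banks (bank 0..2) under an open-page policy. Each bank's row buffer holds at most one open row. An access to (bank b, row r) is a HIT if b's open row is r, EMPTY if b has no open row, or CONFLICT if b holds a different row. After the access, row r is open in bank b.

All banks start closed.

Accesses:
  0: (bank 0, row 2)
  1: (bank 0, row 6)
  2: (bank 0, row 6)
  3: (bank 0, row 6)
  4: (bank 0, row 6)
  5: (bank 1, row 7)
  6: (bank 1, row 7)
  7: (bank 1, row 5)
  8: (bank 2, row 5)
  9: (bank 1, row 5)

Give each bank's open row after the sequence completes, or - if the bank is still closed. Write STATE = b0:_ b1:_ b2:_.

step 0: bank0 None->2 [EMPTY]
step 1: bank0 2->6 [CONFLICT]
step 2: bank0 6->6 [HIT]
step 3: bank0 6->6 [HIT]
step 4: bank0 6->6 [HIT]
step 5: bank1 None->7 [EMPTY]
step 6: bank1 7->7 [HIT]
step 7: bank1 7->5 [CONFLICT]
step 8: bank2 None->5 [EMPTY]
step 9: bank1 5->5 [HIT]

STATE = b0:6 b1:5 b2:5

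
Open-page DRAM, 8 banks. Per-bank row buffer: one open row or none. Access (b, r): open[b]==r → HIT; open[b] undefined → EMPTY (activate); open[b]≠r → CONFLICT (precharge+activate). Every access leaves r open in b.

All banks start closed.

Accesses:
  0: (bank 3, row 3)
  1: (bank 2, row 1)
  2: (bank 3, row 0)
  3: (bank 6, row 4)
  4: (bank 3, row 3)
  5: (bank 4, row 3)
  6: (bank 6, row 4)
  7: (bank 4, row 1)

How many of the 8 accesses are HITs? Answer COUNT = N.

step 0: bank3 None->3 [EMPTY]
step 1: bank2 None->1 [EMPTY]
step 2: bank3 3->0 [CONFLICT]
step 3: bank6 None->4 [EMPTY]
step 4: bank3 0->3 [CONFLICT]
step 5: bank4 None->3 [EMPTY]
step 6: bank6 4->4 [HIT]
step 7: bank4 3->1 [CONFLICT]

COUNT = 1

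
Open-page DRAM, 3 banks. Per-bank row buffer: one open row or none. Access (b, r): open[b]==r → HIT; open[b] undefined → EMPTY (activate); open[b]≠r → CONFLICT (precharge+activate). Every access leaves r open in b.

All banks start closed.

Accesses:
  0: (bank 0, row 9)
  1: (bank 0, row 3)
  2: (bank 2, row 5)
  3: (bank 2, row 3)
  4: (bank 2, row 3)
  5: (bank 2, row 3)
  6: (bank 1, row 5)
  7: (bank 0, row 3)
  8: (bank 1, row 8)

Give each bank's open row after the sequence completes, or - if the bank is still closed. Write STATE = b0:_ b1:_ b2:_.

0: bank 0 row 9 — prev None → EMPTY
1: bank 0 row 3 — prev 9 → CONFLICT
2: bank 2 row 5 — prev None → EMPTY
3: bank 2 row 3 — prev 5 → CONFLICT
4: bank 2 row 3 — prev 3 → HIT
5: bank 2 row 3 — prev 3 → HIT
6: bank 1 row 5 — prev None → EMPTY
7: bank 0 row 3 — prev 3 → HIT
8: bank 1 row 8 — prev 5 → CONFLICT

STATE = b0:3 b1:8 b2:3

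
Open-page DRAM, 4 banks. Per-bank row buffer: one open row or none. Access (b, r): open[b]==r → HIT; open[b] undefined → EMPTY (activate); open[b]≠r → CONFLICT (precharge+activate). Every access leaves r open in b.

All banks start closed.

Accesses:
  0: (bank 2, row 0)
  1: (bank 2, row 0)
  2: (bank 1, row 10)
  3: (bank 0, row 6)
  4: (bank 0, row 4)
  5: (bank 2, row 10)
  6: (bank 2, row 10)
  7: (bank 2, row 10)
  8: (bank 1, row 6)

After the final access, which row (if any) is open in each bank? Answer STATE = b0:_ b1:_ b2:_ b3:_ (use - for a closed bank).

STATE = b0:4 b1:6 b2:10 b3:-

  [0] b2 r0: no row ⇒ E
  [1] b2 r0: had r0 ⇒ H
  [2] b1 r10: no row ⇒ E
  [3] b0 r6: no row ⇒ E
  [4] b0 r4: had r6 ⇒ C
  [5] b2 r10: had r0 ⇒ C
  [6] b2 r10: had r10 ⇒ H
  [7] b2 r10: had r10 ⇒ H
  [8] b1 r6: had r10 ⇒ C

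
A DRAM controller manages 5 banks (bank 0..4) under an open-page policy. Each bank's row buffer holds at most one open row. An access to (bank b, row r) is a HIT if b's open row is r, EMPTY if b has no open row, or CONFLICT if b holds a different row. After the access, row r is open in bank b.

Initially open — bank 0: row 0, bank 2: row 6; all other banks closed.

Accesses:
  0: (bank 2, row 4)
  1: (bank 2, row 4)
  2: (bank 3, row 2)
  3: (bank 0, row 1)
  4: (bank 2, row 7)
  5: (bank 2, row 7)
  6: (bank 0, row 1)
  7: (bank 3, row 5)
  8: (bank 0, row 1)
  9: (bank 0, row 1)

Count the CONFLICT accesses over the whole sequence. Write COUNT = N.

step 0: bank2 6->4 [CONFLICT]
step 1: bank2 4->4 [HIT]
step 2: bank3 None->2 [EMPTY]
step 3: bank0 0->1 [CONFLICT]
step 4: bank2 4->7 [CONFLICT]
step 5: bank2 7->7 [HIT]
step 6: bank0 1->1 [HIT]
step 7: bank3 2->5 [CONFLICT]
step 8: bank0 1->1 [HIT]
step 9: bank0 1->1 [HIT]

COUNT = 4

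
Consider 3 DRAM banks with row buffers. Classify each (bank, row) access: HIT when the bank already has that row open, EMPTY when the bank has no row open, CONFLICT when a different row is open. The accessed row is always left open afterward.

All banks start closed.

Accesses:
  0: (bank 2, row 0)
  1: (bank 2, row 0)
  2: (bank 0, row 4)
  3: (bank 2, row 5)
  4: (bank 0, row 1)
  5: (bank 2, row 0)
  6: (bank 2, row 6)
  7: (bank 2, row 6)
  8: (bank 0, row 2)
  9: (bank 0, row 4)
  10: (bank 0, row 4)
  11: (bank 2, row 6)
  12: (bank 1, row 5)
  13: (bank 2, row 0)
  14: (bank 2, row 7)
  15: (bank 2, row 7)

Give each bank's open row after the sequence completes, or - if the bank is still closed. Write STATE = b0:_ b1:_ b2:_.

STATE = b0:4 b1:5 b2:7

  [0] b2 r0: no row ⇒ E
  [1] b2 r0: had r0 ⇒ H
  [2] b0 r4: no row ⇒ E
  [3] b2 r5: had r0 ⇒ C
  [4] b0 r1: had r4 ⇒ C
  [5] b2 r0: had r5 ⇒ C
  [6] b2 r6: had r0 ⇒ C
  [7] b2 r6: had r6 ⇒ H
  [8] b0 r2: had r1 ⇒ C
  [9] b0 r4: had r2 ⇒ C
  [10] b0 r4: had r4 ⇒ H
  [11] b2 r6: had r6 ⇒ H
  [12] b1 r5: no row ⇒ E
  [13] b2 r0: had r6 ⇒ C
  [14] b2 r7: had r0 ⇒ C
  [15] b2 r7: had r7 ⇒ H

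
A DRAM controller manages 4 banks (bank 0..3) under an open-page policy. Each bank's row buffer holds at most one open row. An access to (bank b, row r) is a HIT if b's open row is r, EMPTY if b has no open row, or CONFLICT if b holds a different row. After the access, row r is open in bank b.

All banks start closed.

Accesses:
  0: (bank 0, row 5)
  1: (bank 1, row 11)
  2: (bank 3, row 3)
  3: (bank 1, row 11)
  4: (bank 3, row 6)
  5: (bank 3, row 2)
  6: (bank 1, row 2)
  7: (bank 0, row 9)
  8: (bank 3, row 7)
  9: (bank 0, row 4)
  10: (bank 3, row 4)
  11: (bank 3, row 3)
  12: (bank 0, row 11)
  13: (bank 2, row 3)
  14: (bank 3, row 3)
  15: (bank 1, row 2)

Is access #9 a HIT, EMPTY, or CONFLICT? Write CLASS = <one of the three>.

CLASS = CONFLICT

0: bank 0 row 5 — prev None → EMPTY
1: bank 1 row 11 — prev None → EMPTY
2: bank 3 row 3 — prev None → EMPTY
3: bank 1 row 11 — prev 11 → HIT
4: bank 3 row 6 — prev 3 → CONFLICT
5: bank 3 row 2 — prev 6 → CONFLICT
6: bank 1 row 2 — prev 11 → CONFLICT
7: bank 0 row 9 — prev 5 → CONFLICT
8: bank 3 row 7 — prev 2 → CONFLICT
9: bank 0 row 4 — prev 9 → CONFLICT
10: bank 3 row 4 — prev 7 → CONFLICT
11: bank 3 row 3 — prev 4 → CONFLICT
12: bank 0 row 11 — prev 4 → CONFLICT
13: bank 2 row 3 — prev None → EMPTY
14: bank 3 row 3 — prev 3 → HIT
15: bank 1 row 2 — prev 2 → HIT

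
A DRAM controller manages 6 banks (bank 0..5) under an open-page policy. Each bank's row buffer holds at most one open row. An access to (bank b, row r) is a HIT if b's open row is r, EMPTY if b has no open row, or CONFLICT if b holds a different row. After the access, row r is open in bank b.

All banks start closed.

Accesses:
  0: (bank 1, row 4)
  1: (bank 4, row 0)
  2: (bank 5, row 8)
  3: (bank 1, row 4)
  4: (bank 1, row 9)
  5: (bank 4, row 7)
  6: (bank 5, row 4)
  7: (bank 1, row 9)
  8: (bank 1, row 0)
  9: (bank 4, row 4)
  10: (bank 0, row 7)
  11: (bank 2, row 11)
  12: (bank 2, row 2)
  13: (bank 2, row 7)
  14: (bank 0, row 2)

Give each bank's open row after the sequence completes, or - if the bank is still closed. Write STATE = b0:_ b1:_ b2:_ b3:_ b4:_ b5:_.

STATE = b0:2 b1:0 b2:7 b3:- b4:4 b5:4

0: bank 1 row 4 — prev None → EMPTY
1: bank 4 row 0 — prev None → EMPTY
2: bank 5 row 8 — prev None → EMPTY
3: bank 1 row 4 — prev 4 → HIT
4: bank 1 row 9 — prev 4 → CONFLICT
5: bank 4 row 7 — prev 0 → CONFLICT
6: bank 5 row 4 — prev 8 → CONFLICT
7: bank 1 row 9 — prev 9 → HIT
8: bank 1 row 0 — prev 9 → CONFLICT
9: bank 4 row 4 — prev 7 → CONFLICT
10: bank 0 row 7 — prev None → EMPTY
11: bank 2 row 11 — prev None → EMPTY
12: bank 2 row 2 — prev 11 → CONFLICT
13: bank 2 row 7 — prev 2 → CONFLICT
14: bank 0 row 2 — prev 7 → CONFLICT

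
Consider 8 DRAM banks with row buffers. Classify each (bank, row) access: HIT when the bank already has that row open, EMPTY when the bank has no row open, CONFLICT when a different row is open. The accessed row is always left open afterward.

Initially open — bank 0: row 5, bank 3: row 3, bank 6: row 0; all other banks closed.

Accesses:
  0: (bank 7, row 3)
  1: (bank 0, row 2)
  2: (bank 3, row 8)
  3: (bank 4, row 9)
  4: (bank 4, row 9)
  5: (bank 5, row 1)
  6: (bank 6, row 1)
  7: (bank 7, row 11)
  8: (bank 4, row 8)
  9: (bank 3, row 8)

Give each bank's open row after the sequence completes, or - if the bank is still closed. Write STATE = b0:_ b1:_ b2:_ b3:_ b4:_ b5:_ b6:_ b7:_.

step 0: bank7 None->3 [EMPTY]
step 1: bank0 5->2 [CONFLICT]
step 2: bank3 3->8 [CONFLICT]
step 3: bank4 None->9 [EMPTY]
step 4: bank4 9->9 [HIT]
step 5: bank5 None->1 [EMPTY]
step 6: bank6 0->1 [CONFLICT]
step 7: bank7 3->11 [CONFLICT]
step 8: bank4 9->8 [CONFLICT]
step 9: bank3 8->8 [HIT]

STATE = b0:2 b1:- b2:- b3:8 b4:8 b5:1 b6:1 b7:11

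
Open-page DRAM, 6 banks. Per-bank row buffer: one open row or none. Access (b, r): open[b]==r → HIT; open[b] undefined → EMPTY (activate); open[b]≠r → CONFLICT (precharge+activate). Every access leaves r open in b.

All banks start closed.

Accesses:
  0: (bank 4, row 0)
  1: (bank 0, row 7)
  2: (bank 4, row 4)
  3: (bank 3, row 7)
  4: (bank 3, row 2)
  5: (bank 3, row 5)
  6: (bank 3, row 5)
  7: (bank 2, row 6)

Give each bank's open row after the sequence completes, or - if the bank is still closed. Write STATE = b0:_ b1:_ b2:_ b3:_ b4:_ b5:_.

0: bank 4 row 0 — prev None → EMPTY
1: bank 0 row 7 — prev None → EMPTY
2: bank 4 row 4 — prev 0 → CONFLICT
3: bank 3 row 7 — prev None → EMPTY
4: bank 3 row 2 — prev 7 → CONFLICT
5: bank 3 row 5 — prev 2 → CONFLICT
6: bank 3 row 5 — prev 5 → HIT
7: bank 2 row 6 — prev None → EMPTY

STATE = b0:7 b1:- b2:6 b3:5 b4:4 b5:-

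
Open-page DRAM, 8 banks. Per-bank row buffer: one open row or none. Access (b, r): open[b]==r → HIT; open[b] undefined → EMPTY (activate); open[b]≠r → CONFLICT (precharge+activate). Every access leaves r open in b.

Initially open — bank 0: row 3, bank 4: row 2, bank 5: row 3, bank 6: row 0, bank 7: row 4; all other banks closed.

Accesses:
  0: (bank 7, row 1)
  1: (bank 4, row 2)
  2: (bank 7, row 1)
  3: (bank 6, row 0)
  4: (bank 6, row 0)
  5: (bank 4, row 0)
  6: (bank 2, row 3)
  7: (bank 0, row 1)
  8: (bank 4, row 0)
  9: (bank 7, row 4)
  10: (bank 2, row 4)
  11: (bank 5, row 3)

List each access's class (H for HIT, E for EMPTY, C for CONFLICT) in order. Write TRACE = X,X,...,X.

0: bank 7 row 1 — prev 4 → CONFLICT
1: bank 4 row 2 — prev 2 → HIT
2: bank 7 row 1 — prev 1 → HIT
3: bank 6 row 0 — prev 0 → HIT
4: bank 6 row 0 — prev 0 → HIT
5: bank 4 row 0 — prev 2 → CONFLICT
6: bank 2 row 3 — prev None → EMPTY
7: bank 0 row 1 — prev 3 → CONFLICT
8: bank 4 row 0 — prev 0 → HIT
9: bank 7 row 4 — prev 1 → CONFLICT
10: bank 2 row 4 — prev 3 → CONFLICT
11: bank 5 row 3 — prev 3 → HIT

TRACE = C,H,H,H,H,C,E,C,H,C,C,H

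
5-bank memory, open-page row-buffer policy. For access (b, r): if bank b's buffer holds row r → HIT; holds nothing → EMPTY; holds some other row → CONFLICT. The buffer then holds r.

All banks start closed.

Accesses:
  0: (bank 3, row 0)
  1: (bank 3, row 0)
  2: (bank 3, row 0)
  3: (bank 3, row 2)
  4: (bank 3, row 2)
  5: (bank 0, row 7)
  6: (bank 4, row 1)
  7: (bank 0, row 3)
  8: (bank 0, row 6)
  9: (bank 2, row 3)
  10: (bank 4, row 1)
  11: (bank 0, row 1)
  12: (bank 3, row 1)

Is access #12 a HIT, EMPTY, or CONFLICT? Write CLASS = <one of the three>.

CLASS = CONFLICT

  [0] b3 r0: no row ⇒ E
  [1] b3 r0: had r0 ⇒ H
  [2] b3 r0: had r0 ⇒ H
  [3] b3 r2: had r0 ⇒ C
  [4] b3 r2: had r2 ⇒ H
  [5] b0 r7: no row ⇒ E
  [6] b4 r1: no row ⇒ E
  [7] b0 r3: had r7 ⇒ C
  [8] b0 r6: had r3 ⇒ C
  [9] b2 r3: no row ⇒ E
  [10] b4 r1: had r1 ⇒ H
  [11] b0 r1: had r6 ⇒ C
  [12] b3 r1: had r2 ⇒ C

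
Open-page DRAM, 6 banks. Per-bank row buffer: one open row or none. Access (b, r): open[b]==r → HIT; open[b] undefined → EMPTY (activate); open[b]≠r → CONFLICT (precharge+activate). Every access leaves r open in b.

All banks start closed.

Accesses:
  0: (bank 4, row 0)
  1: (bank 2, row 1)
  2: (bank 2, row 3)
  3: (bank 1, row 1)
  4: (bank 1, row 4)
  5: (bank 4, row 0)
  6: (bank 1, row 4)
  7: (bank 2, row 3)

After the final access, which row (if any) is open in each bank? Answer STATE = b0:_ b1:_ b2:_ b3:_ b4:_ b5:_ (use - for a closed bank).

step 0: bank4 None->0 [EMPTY]
step 1: bank2 None->1 [EMPTY]
step 2: bank2 1->3 [CONFLICT]
step 3: bank1 None->1 [EMPTY]
step 4: bank1 1->4 [CONFLICT]
step 5: bank4 0->0 [HIT]
step 6: bank1 4->4 [HIT]
step 7: bank2 3->3 [HIT]

STATE = b0:- b1:4 b2:3 b3:- b4:0 b5:-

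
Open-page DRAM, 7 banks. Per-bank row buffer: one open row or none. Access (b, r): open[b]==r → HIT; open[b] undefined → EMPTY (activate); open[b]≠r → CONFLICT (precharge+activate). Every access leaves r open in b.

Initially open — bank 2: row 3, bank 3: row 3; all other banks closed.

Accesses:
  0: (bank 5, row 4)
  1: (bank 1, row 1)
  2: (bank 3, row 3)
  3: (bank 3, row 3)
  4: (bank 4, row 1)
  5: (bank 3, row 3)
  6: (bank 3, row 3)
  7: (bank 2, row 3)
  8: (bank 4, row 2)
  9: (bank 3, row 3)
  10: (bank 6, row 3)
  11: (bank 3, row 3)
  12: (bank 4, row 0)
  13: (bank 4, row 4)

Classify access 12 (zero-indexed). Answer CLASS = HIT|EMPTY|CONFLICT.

#0 (5,4) E
#1 (1,1) E
#2 (3,3) H  (was 3)
#3 (3,3) H  (was 3)
#4 (4,1) E
#5 (3,3) H  (was 3)
#6 (3,3) H  (was 3)
#7 (2,3) H  (was 3)
#8 (4,2) C  (was 1)
#9 (3,3) H  (was 3)
#10 (6,3) E
#11 (3,3) H  (was 3)
#12 (4,0) C  (was 2)
#13 (4,4) C  (was 0)

CLASS = CONFLICT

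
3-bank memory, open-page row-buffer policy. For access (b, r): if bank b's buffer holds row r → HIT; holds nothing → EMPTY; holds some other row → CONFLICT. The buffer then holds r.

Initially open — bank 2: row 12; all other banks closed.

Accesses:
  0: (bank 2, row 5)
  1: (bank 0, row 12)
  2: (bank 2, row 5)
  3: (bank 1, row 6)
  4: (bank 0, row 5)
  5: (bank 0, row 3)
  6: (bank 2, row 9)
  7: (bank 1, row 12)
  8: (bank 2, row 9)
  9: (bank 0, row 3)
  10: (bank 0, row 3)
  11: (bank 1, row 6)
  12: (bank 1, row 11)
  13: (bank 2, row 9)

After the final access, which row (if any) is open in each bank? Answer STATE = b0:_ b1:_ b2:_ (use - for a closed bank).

STATE = b0:3 b1:11 b2:9

#0 (2,5) C  (was 12)
#1 (0,12) E
#2 (2,5) H  (was 5)
#3 (1,6) E
#4 (0,5) C  (was 12)
#5 (0,3) C  (was 5)
#6 (2,9) C  (was 5)
#7 (1,12) C  (was 6)
#8 (2,9) H  (was 9)
#9 (0,3) H  (was 3)
#10 (0,3) H  (was 3)
#11 (1,6) C  (was 12)
#12 (1,11) C  (was 6)
#13 (2,9) H  (was 9)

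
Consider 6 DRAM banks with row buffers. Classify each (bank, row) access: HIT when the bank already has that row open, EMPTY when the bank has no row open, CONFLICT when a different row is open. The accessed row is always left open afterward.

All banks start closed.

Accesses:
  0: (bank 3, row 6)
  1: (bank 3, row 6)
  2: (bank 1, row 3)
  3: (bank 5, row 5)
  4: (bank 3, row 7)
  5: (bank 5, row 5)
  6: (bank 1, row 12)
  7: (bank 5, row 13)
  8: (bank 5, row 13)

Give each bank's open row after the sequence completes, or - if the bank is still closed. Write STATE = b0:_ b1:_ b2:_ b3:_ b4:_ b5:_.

#0 (3,6) E
#1 (3,6) H  (was 6)
#2 (1,3) E
#3 (5,5) E
#4 (3,7) C  (was 6)
#5 (5,5) H  (was 5)
#6 (1,12) C  (was 3)
#7 (5,13) C  (was 5)
#8 (5,13) H  (was 13)

STATE = b0:- b1:12 b2:- b3:7 b4:- b5:13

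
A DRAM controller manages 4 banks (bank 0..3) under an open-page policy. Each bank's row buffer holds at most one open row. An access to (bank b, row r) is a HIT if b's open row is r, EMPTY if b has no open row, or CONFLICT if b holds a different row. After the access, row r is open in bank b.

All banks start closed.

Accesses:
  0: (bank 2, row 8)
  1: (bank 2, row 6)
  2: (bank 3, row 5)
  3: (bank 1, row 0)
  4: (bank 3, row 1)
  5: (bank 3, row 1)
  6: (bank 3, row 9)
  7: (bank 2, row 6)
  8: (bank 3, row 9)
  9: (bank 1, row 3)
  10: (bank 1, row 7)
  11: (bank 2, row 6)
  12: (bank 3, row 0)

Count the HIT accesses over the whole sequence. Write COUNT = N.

COUNT = 4

0: bank 2 row 8 — prev None → EMPTY
1: bank 2 row 6 — prev 8 → CONFLICT
2: bank 3 row 5 — prev None → EMPTY
3: bank 1 row 0 — prev None → EMPTY
4: bank 3 row 1 — prev 5 → CONFLICT
5: bank 3 row 1 — prev 1 → HIT
6: bank 3 row 9 — prev 1 → CONFLICT
7: bank 2 row 6 — prev 6 → HIT
8: bank 3 row 9 — prev 9 → HIT
9: bank 1 row 3 — prev 0 → CONFLICT
10: bank 1 row 7 — prev 3 → CONFLICT
11: bank 2 row 6 — prev 6 → HIT
12: bank 3 row 0 — prev 9 → CONFLICT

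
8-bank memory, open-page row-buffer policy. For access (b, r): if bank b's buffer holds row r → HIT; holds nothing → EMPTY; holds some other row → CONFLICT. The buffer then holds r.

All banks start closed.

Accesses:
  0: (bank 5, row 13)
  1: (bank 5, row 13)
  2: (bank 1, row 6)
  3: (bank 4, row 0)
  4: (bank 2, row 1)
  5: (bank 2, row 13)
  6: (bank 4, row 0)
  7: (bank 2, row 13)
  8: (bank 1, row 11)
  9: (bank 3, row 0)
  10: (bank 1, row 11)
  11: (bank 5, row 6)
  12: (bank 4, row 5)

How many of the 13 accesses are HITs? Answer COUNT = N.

step 0: bank5 None->13 [EMPTY]
step 1: bank5 13->13 [HIT]
step 2: bank1 None->6 [EMPTY]
step 3: bank4 None->0 [EMPTY]
step 4: bank2 None->1 [EMPTY]
step 5: bank2 1->13 [CONFLICT]
step 6: bank4 0->0 [HIT]
step 7: bank2 13->13 [HIT]
step 8: bank1 6->11 [CONFLICT]
step 9: bank3 None->0 [EMPTY]
step 10: bank1 11->11 [HIT]
step 11: bank5 13->6 [CONFLICT]
step 12: bank4 0->5 [CONFLICT]

COUNT = 4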